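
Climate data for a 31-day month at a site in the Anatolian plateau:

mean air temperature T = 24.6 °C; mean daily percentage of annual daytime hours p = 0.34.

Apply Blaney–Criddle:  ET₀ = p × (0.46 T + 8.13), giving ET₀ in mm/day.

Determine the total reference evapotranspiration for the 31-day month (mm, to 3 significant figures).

205 mm

ET₀ = 0.34 × (0.46 × 24.6 + 8.13) = 0.34 × 19.446 = 6.6116 mm/d
Monthly total = 6.6116 × 31 = 204.960 mm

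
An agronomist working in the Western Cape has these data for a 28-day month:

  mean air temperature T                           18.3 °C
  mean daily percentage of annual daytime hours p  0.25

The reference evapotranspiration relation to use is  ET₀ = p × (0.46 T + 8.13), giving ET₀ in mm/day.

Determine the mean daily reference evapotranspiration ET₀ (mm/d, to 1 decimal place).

4.1 mm/d

ET₀ = 0.25 × (0.46 × 18.3 + 8.13) = 0.25 × 16.548 = 4.1370 mm/d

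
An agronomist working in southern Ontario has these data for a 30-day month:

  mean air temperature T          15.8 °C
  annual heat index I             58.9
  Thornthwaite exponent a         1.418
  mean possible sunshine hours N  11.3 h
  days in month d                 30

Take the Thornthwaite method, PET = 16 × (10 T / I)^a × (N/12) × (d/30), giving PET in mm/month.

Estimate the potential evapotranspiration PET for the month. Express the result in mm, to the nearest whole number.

61 mm

10T/I = 10 × 15.8 / 58.9 = 2.6825
(10T/I)^a = 2.6825^1.418 = 4.0520
Uncorrected PET = 16 × 4.0520 = 64.832 mm
Correction = (N/12)(d/30) = (11.3/12)(30/30) = 0.9417
PET = 64.832 × 0.9417 = 61.052 mm/month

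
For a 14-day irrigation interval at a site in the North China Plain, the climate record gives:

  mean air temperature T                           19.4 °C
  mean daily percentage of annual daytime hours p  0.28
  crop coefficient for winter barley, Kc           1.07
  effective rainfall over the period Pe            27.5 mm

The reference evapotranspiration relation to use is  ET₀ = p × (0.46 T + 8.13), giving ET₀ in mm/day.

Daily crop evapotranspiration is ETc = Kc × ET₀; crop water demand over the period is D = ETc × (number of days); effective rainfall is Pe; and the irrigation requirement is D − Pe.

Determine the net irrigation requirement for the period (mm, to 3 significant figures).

ET₀ = 0.28 × (0.46 × 19.4 + 8.13) = 0.28 × 17.054 = 4.7751 mm/d
ETc = Kc × ET₀ = 1.07 × 4.7751 = 5.1094 mm/d
Crop demand D = ETc × 14 d = 5.1094 × 14 = 71.532 mm
D − Pe = 71.532 − 27.5 = 44.032 mm

44.0 mm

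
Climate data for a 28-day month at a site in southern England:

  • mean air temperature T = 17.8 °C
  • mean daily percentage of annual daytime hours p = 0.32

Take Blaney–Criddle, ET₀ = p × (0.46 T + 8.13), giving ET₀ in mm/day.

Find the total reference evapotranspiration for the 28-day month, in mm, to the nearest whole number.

ET₀ = 0.32 × (0.46 × 17.8 + 8.13) = 0.32 × 16.318 = 5.2218 mm/d
Monthly total = 5.2218 × 28 = 146.210 mm

146 mm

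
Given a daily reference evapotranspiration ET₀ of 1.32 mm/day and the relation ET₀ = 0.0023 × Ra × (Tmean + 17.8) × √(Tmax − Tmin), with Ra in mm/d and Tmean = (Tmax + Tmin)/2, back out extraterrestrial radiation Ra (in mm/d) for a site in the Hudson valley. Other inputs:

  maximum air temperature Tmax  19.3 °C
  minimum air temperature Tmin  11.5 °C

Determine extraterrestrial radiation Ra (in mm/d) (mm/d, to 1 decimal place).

6.2 mm/d

Tmean = 15.40 °C; √ΔT = 2.7928
Ra = ET₀ / [0.0023 × (Tmean+17.8) × √ΔT] = 1.32 / (0.0023 × 33.20 × 2.7928) = 6.190 mm/d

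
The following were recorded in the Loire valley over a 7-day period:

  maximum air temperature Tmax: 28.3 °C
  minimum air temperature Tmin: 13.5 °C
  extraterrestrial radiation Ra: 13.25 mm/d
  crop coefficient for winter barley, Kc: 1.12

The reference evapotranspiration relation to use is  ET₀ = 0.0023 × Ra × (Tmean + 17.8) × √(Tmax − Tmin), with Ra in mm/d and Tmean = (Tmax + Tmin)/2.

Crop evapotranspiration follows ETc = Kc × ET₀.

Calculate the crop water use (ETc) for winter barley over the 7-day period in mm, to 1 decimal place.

Tmean = (28.3 + 13.5)/2 = 20.90 °C
ET₀ = 0.0023 × 13.25 × (20.90 + 17.8) × √14.8 = 0.0023 × 13.25 × 38.70 × 3.8471 = 4.5372 mm/d
ETc = Kc × ET₀ = 1.12 × 4.5372 = 5.0817 mm/d
Over 7 days: 5.0817 × 7 = 35.572 mm

35.6 mm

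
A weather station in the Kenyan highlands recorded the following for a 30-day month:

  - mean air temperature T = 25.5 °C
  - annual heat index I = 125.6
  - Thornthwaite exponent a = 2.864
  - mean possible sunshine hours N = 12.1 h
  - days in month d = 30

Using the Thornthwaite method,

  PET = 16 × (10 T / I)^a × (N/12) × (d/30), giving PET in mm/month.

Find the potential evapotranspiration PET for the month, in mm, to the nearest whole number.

10T/I = 10 × 25.5 / 125.6 = 2.0303
(10T/I)^a = 2.0303^2.864 = 7.6007
Uncorrected PET = 16 × 7.6007 = 121.611 mm
Correction = (N/12)(d/30) = (12.1/12)(30/30) = 1.0083
PET = 121.611 × 1.0083 = 122.620 mm/month

123 mm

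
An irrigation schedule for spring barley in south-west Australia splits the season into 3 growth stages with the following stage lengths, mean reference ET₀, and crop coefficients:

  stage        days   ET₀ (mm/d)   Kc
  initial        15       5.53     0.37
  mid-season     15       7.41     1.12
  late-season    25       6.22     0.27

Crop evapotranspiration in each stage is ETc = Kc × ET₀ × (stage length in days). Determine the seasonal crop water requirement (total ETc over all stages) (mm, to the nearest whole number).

initial: 0.37 × 5.53 × 15 = 30.69 mm
mid-season: 1.12 × 7.41 × 15 = 124.49 mm
late-season: 0.27 × 6.22 × 25 = 41.99 mm
Seasonal total = 197.17 mm

197 mm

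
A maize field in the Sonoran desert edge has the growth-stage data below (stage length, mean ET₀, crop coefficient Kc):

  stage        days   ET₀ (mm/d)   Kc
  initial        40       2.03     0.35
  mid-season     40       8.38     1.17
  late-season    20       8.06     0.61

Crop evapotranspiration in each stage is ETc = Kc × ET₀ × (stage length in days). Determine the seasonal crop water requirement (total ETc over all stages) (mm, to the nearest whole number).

initial: 0.35 × 2.03 × 40 = 28.42 mm
mid-season: 1.17 × 8.38 × 40 = 392.18 mm
late-season: 0.61 × 8.06 × 20 = 98.33 mm
Seasonal total = 518.93 mm

519 mm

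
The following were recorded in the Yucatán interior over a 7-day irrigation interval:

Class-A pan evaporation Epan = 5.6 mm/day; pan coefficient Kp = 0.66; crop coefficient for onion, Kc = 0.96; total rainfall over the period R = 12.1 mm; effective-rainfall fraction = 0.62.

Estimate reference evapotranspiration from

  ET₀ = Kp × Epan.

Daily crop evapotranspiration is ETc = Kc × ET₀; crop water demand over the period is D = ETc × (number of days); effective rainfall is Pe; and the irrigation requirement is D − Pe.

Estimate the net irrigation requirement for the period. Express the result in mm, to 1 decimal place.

17.3 mm

ET₀ = 0.66 × 5.6 = 3.6960 mm/d
ETc = Kc × ET₀ = 0.96 × 3.6960 = 3.5482 mm/d
Crop demand D = ETc × 7 d = 3.5482 × 7 = 24.837 mm
Pe = 0.62 × 12.1 = 7.502 mm
D − Pe = 24.837 − 7.502 = 17.335 mm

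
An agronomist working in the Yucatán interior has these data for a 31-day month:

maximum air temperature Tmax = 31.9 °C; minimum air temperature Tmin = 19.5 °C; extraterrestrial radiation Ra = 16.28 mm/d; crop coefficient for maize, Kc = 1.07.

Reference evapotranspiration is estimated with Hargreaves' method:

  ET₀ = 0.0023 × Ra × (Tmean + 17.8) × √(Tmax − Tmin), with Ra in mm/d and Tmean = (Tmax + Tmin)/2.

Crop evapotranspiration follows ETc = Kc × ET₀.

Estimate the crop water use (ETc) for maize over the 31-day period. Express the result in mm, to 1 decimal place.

Tmean = (31.9 + 19.5)/2 = 25.70 °C
ET₀ = 0.0023 × 16.28 × (25.70 + 17.8) × √12.4 = 0.0023 × 16.28 × 43.50 × 3.5214 = 5.7357 mm/d
ETc = Kc × ET₀ = 1.07 × 5.7357 = 6.1372 mm/d
Over 31 days: 6.1372 × 31 = 190.253 mm

190.3 mm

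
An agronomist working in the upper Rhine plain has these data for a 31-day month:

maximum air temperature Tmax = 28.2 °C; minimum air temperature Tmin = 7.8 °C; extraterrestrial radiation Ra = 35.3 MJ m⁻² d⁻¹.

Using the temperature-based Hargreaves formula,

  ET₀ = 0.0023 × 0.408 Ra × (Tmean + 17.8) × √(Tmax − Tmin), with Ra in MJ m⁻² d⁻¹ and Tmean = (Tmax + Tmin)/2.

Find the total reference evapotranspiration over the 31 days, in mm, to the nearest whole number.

Tmean = (28.2 + 7.8)/2 = 18.00 °C
0.408 Ra = 0.408 × 35.3 = 14.4024 mm/d equivalent
ET₀ = 0.0023 × 14.4024 × (18.00 + 17.8) × √20.4 = 0.0023 × 14.4024 × 35.80 × 4.5166 = 5.3562 mm/d
Over 31 days: 5.3562 × 31 = 166.042 mm

166 mm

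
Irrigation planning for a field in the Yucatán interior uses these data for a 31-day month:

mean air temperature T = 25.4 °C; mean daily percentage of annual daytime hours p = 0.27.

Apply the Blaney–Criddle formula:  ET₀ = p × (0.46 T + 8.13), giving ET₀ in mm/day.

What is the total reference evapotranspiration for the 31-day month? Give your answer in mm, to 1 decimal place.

165.8 mm

ET₀ = 0.27 × (0.46 × 25.4 + 8.13) = 0.27 × 19.814 = 5.3498 mm/d
Monthly total = 5.3498 × 31 = 165.844 mm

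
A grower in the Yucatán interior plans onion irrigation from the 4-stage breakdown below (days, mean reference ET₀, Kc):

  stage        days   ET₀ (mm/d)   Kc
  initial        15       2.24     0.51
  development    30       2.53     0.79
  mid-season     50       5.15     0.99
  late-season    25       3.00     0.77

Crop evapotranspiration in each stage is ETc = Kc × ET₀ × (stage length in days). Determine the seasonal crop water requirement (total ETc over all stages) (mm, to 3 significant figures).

initial: 0.51 × 2.24 × 15 = 17.14 mm
development: 0.79 × 2.53 × 30 = 59.96 mm
mid-season: 0.99 × 5.15 × 50 = 254.93 mm
late-season: 0.77 × 3.00 × 25 = 57.75 mm
Seasonal total = 389.78 mm

390 mm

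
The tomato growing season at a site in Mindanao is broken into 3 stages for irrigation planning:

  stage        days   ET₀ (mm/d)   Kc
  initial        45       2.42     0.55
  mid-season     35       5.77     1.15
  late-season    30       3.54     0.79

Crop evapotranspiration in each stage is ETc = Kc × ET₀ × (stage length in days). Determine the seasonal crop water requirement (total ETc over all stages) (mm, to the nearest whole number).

376 mm

initial: 0.55 × 2.42 × 45 = 59.90 mm
mid-season: 1.15 × 5.77 × 35 = 232.24 mm
late-season: 0.79 × 3.54 × 30 = 83.90 mm
Seasonal total = 376.04 mm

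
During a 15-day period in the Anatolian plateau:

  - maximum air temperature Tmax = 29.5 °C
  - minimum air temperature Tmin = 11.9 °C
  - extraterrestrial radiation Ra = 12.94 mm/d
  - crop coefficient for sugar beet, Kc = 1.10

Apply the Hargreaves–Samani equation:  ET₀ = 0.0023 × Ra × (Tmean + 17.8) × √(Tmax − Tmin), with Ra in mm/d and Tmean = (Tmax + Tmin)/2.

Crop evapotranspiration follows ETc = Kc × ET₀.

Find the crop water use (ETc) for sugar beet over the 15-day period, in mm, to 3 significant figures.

Tmean = (29.5 + 11.9)/2 = 20.70 °C
ET₀ = 0.0023 × 12.94 × (20.70 + 17.8) × √17.6 = 0.0023 × 12.94 × 38.50 × 4.1952 = 4.8070 mm/d
ETc = Kc × ET₀ = 1.10 × 4.8070 = 5.2877 mm/d
Over 15 days: 5.2877 × 15 = 79.316 mm

79.3 mm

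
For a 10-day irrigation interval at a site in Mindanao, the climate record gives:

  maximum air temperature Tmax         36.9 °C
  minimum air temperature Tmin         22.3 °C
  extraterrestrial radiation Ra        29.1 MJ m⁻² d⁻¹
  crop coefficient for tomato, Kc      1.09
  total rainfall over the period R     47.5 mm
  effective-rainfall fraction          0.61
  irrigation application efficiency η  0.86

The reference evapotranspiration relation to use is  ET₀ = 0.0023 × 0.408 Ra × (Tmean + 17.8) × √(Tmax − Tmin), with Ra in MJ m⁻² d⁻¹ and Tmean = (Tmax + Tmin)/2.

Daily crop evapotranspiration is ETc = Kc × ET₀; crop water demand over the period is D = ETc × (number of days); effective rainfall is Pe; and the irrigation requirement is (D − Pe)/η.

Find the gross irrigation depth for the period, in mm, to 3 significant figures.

Tmean = (36.9 + 22.3)/2 = 29.60 °C
0.408 Ra = 0.408 × 29.1 = 11.8728 mm/d equivalent
ET₀ = 0.0023 × 11.8728 × (29.60 + 17.8) × √14.6 = 0.0023 × 11.8728 × 47.40 × 3.8210 = 4.9458 mm/d
ETc = Kc × ET₀ = 1.09 × 4.9458 = 5.3909 mm/d
Crop demand D = ETc × 10 d = 5.3909 × 10 = 53.909 mm
Pe = 0.61 × 47.5 = 28.975 mm
D − Pe = 53.909 − 28.975 = 24.934 mm
Gross irrigation = 24.934 / 0.86 = 28.993 mm

29.0 mm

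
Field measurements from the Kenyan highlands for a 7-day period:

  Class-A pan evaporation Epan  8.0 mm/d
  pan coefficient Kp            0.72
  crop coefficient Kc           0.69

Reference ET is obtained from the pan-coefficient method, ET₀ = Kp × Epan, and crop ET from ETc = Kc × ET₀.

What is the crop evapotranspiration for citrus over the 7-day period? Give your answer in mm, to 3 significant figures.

27.8 mm

ET₀ = 0.72 × 8.0 = 5.7600 mm/d
ETc = Kc × ET₀ = 0.69 × 5.7600 = 3.9744 mm/d
Over 7 days: 3.9744 × 7 = 27.821 mm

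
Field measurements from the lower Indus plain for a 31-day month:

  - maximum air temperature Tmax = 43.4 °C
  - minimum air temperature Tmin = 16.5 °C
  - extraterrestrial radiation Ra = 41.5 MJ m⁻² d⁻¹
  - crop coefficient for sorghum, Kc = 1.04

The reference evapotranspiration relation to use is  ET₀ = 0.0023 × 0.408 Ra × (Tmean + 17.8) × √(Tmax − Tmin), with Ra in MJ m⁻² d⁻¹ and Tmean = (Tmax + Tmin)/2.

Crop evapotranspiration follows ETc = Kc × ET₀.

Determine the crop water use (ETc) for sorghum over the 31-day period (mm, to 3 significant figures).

Tmean = (43.4 + 16.5)/2 = 29.95 °C
0.408 Ra = 0.408 × 41.5 = 16.9320 mm/d equivalent
ET₀ = 0.0023 × 16.9320 × (29.95 + 17.8) × √26.9 = 0.0023 × 16.9320 × 47.75 × 5.1865 = 9.6446 mm/d
ETc = Kc × ET₀ = 1.04 × 9.6446 = 10.0304 mm/d
Over 31 days: 10.0304 × 31 = 310.942 mm

311 mm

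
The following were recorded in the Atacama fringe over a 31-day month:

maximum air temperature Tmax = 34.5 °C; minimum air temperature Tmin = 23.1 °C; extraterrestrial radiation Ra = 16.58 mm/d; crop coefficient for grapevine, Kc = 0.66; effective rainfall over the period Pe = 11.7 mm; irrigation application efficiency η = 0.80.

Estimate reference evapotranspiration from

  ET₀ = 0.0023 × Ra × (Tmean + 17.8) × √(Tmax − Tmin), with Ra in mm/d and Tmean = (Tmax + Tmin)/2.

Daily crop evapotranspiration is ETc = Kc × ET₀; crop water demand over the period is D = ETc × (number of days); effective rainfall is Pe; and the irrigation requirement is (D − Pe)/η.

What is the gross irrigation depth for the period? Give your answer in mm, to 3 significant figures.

Tmean = (34.5 + 23.1)/2 = 28.80 °C
ET₀ = 0.0023 × 16.58 × (28.80 + 17.8) × √11.4 = 0.0023 × 16.58 × 46.60 × 3.3764 = 6.0000 mm/d
ETc = Kc × ET₀ = 0.66 × 6.0000 = 3.9600 mm/d
Crop demand D = ETc × 31 d = 3.9600 × 31 = 122.760 mm
D − Pe = 122.760 − 11.7 = 111.060 mm
Gross irrigation = 111.060 / 0.80 = 138.825 mm

139 mm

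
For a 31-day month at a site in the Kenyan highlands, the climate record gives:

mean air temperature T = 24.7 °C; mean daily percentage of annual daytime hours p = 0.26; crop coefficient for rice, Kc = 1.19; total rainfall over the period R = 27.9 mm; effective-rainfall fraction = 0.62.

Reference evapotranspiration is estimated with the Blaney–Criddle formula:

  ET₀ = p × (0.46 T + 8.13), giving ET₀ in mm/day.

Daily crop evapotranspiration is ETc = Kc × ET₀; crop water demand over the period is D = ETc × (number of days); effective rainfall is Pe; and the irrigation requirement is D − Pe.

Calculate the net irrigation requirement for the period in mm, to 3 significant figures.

ET₀ = 0.26 × (0.46 × 24.7 + 8.13) = 0.26 × 19.492 = 5.0679 mm/d
ETc = Kc × ET₀ = 1.19 × 5.0679 = 6.0308 mm/d
Crop demand D = ETc × 31 d = 6.0308 × 31 = 186.955 mm
Pe = 0.62 × 27.9 = 17.298 mm
D − Pe = 186.955 − 17.298 = 169.657 mm

170 mm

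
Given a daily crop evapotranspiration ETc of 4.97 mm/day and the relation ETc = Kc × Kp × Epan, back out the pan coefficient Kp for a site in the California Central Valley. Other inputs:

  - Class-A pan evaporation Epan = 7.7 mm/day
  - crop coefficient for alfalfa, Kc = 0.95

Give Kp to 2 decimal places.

ETc = Kc × Kp × Epan  ⇒  Kp = ETc / (Kc × Epan)
Kp = 4.97 / (0.95 × 7.7) = 4.97 / 7.315 = 0.6794

0.68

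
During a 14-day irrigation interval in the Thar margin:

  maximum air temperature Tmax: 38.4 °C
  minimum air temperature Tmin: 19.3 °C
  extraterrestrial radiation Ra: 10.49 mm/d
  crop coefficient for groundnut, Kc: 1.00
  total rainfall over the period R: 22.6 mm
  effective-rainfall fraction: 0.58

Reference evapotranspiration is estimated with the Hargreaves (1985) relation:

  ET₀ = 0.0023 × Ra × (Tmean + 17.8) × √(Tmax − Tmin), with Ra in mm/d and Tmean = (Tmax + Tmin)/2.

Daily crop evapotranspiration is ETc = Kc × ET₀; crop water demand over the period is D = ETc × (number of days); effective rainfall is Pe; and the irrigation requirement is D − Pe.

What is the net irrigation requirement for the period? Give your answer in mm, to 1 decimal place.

Tmean = (38.4 + 19.3)/2 = 28.85 °C
ET₀ = 0.0023 × 10.49 × (28.85 + 17.8) × √19.1 = 0.0023 × 10.49 × 46.65 × 4.3704 = 4.9190 mm/d
ETc = Kc × ET₀ = 1.00 × 4.9190 = 4.9190 mm/d
Crop demand D = ETc × 14 d = 4.9190 × 14 = 68.866 mm
Pe = 0.58 × 22.6 = 13.108 mm
D − Pe = 68.866 − 13.108 = 55.758 mm

55.8 mm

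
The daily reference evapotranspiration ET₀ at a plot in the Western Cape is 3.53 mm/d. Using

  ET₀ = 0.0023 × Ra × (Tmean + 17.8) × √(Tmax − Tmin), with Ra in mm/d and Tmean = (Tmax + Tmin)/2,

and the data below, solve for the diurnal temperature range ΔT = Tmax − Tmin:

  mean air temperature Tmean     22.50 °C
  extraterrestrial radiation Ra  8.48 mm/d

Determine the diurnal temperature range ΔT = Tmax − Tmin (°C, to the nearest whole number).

√ΔT = ET₀ / [0.0023 × Ra × (Tmean+17.8)] = 3.53 / (0.0023 × 8.48 × 40.30) = 4.4910
ΔT = 4.4910² = 20.169 °C

20 °C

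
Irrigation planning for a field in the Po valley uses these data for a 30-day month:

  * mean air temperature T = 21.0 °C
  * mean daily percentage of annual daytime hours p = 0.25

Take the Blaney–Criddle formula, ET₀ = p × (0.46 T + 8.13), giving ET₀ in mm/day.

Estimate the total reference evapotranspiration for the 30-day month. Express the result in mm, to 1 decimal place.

ET₀ = 0.25 × (0.46 × 21.0 + 8.13) = 0.25 × 17.790 = 4.4475 mm/d
Monthly total = 4.4475 × 30 = 133.425 mm

133.4 mm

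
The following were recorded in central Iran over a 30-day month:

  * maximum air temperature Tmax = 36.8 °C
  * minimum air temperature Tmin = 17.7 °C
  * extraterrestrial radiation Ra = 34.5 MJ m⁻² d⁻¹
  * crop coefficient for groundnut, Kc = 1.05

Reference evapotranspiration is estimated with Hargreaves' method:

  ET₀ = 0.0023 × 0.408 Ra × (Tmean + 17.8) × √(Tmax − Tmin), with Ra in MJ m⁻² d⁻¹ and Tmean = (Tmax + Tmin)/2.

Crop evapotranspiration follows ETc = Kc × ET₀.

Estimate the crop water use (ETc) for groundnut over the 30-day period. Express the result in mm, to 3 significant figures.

Tmean = (36.8 + 17.7)/2 = 27.25 °C
0.408 Ra = 0.408 × 34.5 = 14.0760 mm/d equivalent
ET₀ = 0.0023 × 14.0760 × (27.25 + 17.8) × √19.1 = 0.0023 × 14.0760 × 45.05 × 4.3704 = 6.3742 mm/d
ETc = Kc × ET₀ = 1.05 × 6.3742 = 6.6929 mm/d
Over 30 days: 6.6929 × 30 = 200.787 mm

201 mm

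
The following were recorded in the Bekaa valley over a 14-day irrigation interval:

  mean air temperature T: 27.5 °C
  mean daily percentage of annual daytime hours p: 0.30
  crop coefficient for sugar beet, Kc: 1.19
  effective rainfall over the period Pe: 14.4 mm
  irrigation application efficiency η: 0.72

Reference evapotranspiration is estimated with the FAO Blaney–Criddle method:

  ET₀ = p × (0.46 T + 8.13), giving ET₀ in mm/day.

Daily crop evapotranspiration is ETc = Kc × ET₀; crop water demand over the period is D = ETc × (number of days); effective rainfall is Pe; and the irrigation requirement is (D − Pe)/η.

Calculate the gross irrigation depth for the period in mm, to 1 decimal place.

ET₀ = 0.30 × (0.46 × 27.5 + 8.13) = 0.30 × 20.780 = 6.2340 mm/d
ETc = Kc × ET₀ = 1.19 × 6.2340 = 7.4185 mm/d
Crop demand D = ETc × 14 d = 7.4185 × 14 = 103.859 mm
D − Pe = 103.859 − 14.4 = 89.459 mm
Gross irrigation = 89.459 / 0.72 = 124.249 mm

124.2 mm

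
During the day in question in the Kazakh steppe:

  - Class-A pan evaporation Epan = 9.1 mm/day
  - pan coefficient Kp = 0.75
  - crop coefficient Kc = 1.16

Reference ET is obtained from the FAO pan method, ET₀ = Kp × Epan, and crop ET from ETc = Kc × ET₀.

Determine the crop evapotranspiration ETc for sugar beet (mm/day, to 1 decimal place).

7.9 mm/day

ET₀ = 0.75 × 9.1 = 6.8250 mm/d
ETc = Kc × ET₀ = 1.16 × 6.8250 = 7.9170 mm/d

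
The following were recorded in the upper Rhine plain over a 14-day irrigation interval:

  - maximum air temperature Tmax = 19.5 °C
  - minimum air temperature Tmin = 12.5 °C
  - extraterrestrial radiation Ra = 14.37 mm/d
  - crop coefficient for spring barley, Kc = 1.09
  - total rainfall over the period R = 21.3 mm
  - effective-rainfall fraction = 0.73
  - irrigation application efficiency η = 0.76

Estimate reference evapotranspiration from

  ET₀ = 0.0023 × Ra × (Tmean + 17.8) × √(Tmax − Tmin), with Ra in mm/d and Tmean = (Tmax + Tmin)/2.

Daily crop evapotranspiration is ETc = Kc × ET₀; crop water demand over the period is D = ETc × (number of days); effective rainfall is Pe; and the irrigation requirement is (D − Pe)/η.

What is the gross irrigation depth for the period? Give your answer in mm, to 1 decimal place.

38.9 mm

Tmean = (19.5 + 12.5)/2 = 16.00 °C
ET₀ = 0.0023 × 14.37 × (16.00 + 17.8) × √7.0 = 0.0023 × 14.37 × 33.80 × 2.6458 = 2.9557 mm/d
ETc = Kc × ET₀ = 1.09 × 2.9557 = 3.2217 mm/d
Crop demand D = ETc × 14 d = 3.2217 × 14 = 45.104 mm
Pe = 0.73 × 21.3 = 15.549 mm
D − Pe = 45.104 − 15.549 = 29.555 mm
Gross irrigation = 29.555 / 0.76 = 38.888 mm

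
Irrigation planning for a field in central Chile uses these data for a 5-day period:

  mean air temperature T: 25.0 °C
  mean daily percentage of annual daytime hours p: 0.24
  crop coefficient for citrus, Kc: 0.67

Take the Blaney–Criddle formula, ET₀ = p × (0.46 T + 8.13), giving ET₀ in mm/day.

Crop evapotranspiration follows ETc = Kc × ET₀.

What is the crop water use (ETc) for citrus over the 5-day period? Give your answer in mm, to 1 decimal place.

ET₀ = 0.24 × (0.46 × 25.0 + 8.13) = 0.24 × 19.630 = 4.7112 mm/d
ETc = Kc × ET₀ = 0.67 × 4.7112 = 3.1565 mm/d
Over 5 days: 3.1565 × 5 = 15.783 mm

15.8 mm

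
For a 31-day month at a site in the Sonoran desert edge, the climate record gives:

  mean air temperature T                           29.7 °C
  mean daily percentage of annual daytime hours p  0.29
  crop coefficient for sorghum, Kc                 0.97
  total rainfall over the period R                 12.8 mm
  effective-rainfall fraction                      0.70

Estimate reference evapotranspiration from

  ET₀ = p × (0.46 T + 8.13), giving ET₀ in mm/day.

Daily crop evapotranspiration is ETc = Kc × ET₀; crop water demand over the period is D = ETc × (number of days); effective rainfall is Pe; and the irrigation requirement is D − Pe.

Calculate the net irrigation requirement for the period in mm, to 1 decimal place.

ET₀ = 0.29 × (0.46 × 29.7 + 8.13) = 0.29 × 21.792 = 6.3197 mm/d
ETc = Kc × ET₀ = 0.97 × 6.3197 = 6.1301 mm/d
Crop demand D = ETc × 31 d = 6.1301 × 31 = 190.033 mm
Pe = 0.70 × 12.8 = 8.960 mm
D − Pe = 190.033 − 8.960 = 181.073 mm

181.1 mm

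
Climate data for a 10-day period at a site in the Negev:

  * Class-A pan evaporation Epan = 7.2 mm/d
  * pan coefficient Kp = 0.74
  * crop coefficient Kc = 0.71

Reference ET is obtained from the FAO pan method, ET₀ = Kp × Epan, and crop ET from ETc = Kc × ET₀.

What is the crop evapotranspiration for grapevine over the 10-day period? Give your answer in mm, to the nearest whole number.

38 mm

ET₀ = 0.74 × 7.2 = 5.3280 mm/d
ETc = Kc × ET₀ = 0.71 × 5.3280 = 3.7829 mm/d
Over 10 days: 3.7829 × 10 = 37.829 mm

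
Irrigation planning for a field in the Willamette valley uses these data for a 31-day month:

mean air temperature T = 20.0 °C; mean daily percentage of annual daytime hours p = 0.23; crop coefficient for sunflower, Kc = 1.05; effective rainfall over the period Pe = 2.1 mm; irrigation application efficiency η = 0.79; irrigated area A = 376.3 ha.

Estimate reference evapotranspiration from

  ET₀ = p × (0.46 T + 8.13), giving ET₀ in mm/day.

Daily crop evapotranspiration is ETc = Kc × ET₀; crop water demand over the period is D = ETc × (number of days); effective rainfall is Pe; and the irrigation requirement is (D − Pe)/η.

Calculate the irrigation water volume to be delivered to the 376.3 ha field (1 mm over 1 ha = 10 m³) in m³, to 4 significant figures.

ET₀ = 0.23 × (0.46 × 20.0 + 8.13) = 0.23 × 17.330 = 3.9859 mm/d
ETc = Kc × ET₀ = 1.05 × 3.9859 = 4.1852 mm/d
Crop demand D = ETc × 31 d = 4.1852 × 31 = 129.741 mm
D − Pe = 129.741 − 2.1 = 127.641 mm
Gross irrigation = 127.641 / 0.79 = 161.571 mm
Volume = 161.571 mm × 376.3 ha × 10 = 607991.7 m³

608000 m³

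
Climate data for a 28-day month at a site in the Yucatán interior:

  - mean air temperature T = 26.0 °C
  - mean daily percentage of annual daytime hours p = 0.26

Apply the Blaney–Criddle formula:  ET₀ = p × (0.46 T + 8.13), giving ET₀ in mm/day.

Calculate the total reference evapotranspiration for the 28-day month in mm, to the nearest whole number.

ET₀ = 0.26 × (0.46 × 26.0 + 8.13) = 0.26 × 20.090 = 5.2234 mm/d
Monthly total = 5.2234 × 28 = 146.255 mm

146 mm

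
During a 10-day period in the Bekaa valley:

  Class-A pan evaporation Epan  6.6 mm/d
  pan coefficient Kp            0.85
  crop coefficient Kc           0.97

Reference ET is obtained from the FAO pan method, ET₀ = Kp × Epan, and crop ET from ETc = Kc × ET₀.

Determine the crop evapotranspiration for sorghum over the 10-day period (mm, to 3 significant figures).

ET₀ = 0.85 × 6.6 = 5.6100 mm/d
ETc = Kc × ET₀ = 0.97 × 5.6100 = 5.4417 mm/d
Over 10 days: 5.4417 × 10 = 54.417 mm

54.4 mm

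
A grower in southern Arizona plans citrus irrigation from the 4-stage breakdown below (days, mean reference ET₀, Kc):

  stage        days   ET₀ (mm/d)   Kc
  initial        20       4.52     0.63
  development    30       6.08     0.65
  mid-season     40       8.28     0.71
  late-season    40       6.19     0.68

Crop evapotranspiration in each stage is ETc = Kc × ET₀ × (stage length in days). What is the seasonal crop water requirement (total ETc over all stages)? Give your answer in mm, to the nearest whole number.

initial: 0.63 × 4.52 × 20 = 56.95 mm
development: 0.65 × 6.08 × 30 = 118.56 mm
mid-season: 0.71 × 8.28 × 40 = 235.15 mm
late-season: 0.68 × 6.19 × 40 = 168.37 mm
Seasonal total = 579.03 mm

579 mm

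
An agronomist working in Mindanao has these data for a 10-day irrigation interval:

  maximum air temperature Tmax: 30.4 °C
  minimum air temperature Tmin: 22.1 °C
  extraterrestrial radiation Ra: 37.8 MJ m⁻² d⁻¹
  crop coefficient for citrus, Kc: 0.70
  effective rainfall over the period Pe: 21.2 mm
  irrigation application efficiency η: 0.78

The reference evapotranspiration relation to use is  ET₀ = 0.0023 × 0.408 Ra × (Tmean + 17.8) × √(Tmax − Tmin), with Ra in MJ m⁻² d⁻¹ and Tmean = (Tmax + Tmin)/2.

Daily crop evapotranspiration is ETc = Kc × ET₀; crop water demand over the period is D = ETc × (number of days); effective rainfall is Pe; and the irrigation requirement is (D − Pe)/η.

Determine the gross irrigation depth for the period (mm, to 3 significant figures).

Tmean = (30.4 + 22.1)/2 = 26.25 °C
0.408 Ra = 0.408 × 37.8 = 15.4224 mm/d equivalent
ET₀ = 0.0023 × 15.4224 × (26.25 + 17.8) × √8.3 = 0.0023 × 15.4224 × 44.05 × 2.8810 = 4.5016 mm/d
ETc = Kc × ET₀ = 0.70 × 4.5016 = 3.1511 mm/d
Crop demand D = ETc × 10 d = 3.1511 × 10 = 31.511 mm
D − Pe = 31.511 − 21.2 = 10.311 mm
Gross irrigation = 10.311 / 0.78 = 13.219 mm

13.2 mm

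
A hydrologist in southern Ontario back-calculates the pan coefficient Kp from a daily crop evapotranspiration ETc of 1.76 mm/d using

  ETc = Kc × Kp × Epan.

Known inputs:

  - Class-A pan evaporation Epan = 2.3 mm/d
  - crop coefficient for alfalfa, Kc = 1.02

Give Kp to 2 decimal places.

0.75

ETc = Kc × Kp × Epan  ⇒  Kp = ETc / (Kc × Epan)
Kp = 1.76 / (1.02 × 2.3) = 1.76 / 2.346 = 0.7502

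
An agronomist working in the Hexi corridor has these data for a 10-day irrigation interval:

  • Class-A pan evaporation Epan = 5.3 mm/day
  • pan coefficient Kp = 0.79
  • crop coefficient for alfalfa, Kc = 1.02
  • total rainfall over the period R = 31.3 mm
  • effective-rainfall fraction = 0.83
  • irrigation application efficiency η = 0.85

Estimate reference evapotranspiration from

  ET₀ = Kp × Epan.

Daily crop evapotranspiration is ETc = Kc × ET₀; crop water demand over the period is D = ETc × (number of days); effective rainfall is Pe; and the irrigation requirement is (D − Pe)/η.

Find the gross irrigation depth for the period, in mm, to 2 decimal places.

ET₀ = 0.79 × 5.3 = 4.1870 mm/d
ETc = Kc × ET₀ = 1.02 × 4.1870 = 4.2707 mm/d
Crop demand D = ETc × 10 d = 4.2707 × 10 = 42.707 mm
Pe = 0.83 × 31.3 = 25.979 mm
D − Pe = 42.707 − 25.979 = 16.728 mm
Gross irrigation = 16.728 / 0.85 = 19.680 mm

19.68 mm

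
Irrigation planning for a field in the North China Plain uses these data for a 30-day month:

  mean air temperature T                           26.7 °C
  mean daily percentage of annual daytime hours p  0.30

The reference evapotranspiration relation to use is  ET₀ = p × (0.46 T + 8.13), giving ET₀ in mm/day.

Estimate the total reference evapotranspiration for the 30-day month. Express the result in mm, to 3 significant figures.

ET₀ = 0.30 × (0.46 × 26.7 + 8.13) = 0.30 × 20.412 = 6.1236 mm/d
Monthly total = 6.1236 × 30 = 183.708 mm

184 mm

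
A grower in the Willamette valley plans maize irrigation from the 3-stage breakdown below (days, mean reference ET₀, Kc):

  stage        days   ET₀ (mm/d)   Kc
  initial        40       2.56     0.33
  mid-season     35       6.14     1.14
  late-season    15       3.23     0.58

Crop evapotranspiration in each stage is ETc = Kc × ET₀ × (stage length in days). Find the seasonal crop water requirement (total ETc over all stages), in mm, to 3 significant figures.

307 mm

initial: 0.33 × 2.56 × 40 = 33.79 mm
mid-season: 1.14 × 6.14 × 35 = 244.99 mm
late-season: 0.58 × 3.23 × 15 = 28.10 mm
Seasonal total = 306.88 mm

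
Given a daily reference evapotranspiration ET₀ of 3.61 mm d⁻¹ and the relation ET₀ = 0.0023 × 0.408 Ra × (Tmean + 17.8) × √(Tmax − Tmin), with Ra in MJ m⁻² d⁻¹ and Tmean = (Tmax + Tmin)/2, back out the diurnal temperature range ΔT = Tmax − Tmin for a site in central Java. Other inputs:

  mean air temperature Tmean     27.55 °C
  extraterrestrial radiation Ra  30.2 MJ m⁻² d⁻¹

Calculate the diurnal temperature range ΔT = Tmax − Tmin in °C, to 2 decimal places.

7.89 °C

√ΔT = ET₀ / [0.0023 × 0.408 × Ra × (Tmean+17.8)] = 3.61 / (0.0023 × 12.3216 × 45.35) = 2.8089
ΔT = 2.8089² = 7.890 °C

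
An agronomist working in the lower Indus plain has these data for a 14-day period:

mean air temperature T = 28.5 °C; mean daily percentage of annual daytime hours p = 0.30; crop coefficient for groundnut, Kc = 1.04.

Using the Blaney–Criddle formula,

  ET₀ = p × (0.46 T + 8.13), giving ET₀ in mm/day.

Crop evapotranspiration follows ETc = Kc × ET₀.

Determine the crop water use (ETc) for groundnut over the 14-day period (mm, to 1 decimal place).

92.8 mm

ET₀ = 0.30 × (0.46 × 28.5 + 8.13) = 0.30 × 21.240 = 6.3720 mm/d
ETc = Kc × ET₀ = 1.04 × 6.3720 = 6.6269 mm/d
Over 14 days: 6.6269 × 14 = 92.777 mm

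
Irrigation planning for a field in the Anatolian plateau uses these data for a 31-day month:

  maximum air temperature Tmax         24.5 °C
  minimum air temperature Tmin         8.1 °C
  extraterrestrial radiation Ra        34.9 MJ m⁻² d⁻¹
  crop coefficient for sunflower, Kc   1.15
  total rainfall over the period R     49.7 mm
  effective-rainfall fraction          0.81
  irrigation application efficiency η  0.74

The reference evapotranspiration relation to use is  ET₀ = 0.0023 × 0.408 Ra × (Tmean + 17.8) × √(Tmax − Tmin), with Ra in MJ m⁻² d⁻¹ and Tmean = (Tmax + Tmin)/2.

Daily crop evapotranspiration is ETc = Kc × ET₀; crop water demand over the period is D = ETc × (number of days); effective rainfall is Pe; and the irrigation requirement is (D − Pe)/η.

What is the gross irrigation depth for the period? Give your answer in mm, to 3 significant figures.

Tmean = (24.5 + 8.1)/2 = 16.30 °C
0.408 Ra = 0.408 × 34.9 = 14.2392 mm/d equivalent
ET₀ = 0.0023 × 14.2392 × (16.30 + 17.8) × √16.4 = 0.0023 × 14.2392 × 34.10 × 4.0497 = 4.5226 mm/d
ETc = Kc × ET₀ = 1.15 × 4.5226 = 5.2010 mm/d
Crop demand D = ETc × 31 d = 5.2010 × 31 = 161.231 mm
Pe = 0.81 × 49.7 = 40.257 mm
D − Pe = 161.231 − 40.257 = 120.974 mm
Gross irrigation = 120.974 / 0.74 = 163.478 mm

163 mm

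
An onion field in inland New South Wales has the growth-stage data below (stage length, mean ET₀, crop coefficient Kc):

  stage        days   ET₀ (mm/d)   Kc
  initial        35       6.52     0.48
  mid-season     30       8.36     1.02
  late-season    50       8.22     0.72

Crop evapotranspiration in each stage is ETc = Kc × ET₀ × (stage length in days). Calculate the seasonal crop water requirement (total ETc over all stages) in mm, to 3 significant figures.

initial: 0.48 × 6.52 × 35 = 109.54 mm
mid-season: 1.02 × 8.36 × 30 = 255.82 mm
late-season: 0.72 × 8.22 × 50 = 295.92 mm
Seasonal total = 661.28 mm

661 mm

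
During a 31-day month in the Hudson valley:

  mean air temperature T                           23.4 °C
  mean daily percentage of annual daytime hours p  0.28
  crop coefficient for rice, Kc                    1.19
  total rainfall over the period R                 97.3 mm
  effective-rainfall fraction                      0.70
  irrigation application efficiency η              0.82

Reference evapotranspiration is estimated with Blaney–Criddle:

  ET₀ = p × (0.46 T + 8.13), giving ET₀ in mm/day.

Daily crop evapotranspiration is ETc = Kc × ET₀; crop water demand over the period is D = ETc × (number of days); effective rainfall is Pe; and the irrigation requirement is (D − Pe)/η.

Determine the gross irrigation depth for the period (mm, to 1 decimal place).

ET₀ = 0.28 × (0.46 × 23.4 + 8.13) = 0.28 × 18.894 = 5.2903 mm/d
ETc = Kc × ET₀ = 1.19 × 5.2903 = 6.2955 mm/d
Crop demand D = ETc × 31 d = 6.2955 × 31 = 195.161 mm
Pe = 0.70 × 97.3 = 68.110 mm
D − Pe = 195.161 − 68.110 = 127.051 mm
Gross irrigation = 127.051 / 0.82 = 154.940 mm

154.9 mm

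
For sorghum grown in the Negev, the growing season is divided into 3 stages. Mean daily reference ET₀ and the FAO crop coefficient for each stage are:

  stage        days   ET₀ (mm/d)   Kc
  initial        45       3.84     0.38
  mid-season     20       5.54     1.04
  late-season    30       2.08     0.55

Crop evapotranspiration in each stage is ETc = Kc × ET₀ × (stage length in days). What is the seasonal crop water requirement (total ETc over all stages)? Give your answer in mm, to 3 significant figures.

initial: 0.38 × 3.84 × 45 = 65.66 mm
mid-season: 1.04 × 5.54 × 20 = 115.23 mm
late-season: 0.55 × 2.08 × 30 = 34.32 mm
Seasonal total = 215.21 mm

215 mm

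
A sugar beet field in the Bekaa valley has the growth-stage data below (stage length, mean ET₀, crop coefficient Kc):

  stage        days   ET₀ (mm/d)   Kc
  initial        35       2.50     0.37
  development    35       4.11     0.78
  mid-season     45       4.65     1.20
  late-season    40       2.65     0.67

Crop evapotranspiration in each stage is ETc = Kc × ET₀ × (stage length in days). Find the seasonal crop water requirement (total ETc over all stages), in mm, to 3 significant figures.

467 mm

initial: 0.37 × 2.50 × 35 = 32.38 mm
development: 0.78 × 4.11 × 35 = 112.20 mm
mid-season: 1.20 × 4.65 × 45 = 251.10 mm
late-season: 0.67 × 2.65 × 40 = 71.02 mm
Seasonal total = 466.70 mm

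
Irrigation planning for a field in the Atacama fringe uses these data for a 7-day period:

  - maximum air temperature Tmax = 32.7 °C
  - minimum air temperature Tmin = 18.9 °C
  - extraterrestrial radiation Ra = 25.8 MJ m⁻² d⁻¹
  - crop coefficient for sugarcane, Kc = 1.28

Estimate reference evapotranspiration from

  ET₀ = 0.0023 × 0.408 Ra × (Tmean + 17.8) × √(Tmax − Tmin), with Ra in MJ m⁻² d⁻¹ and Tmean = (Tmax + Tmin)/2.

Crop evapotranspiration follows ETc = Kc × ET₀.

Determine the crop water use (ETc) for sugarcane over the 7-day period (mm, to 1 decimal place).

35.1 mm

Tmean = (32.7 + 18.9)/2 = 25.80 °C
0.408 Ra = 0.408 × 25.8 = 10.5264 mm/d equivalent
ET₀ = 0.0023 × 10.5264 × (25.80 + 17.8) × √13.8 = 0.0023 × 10.5264 × 43.60 × 3.7148 = 3.9213 mm/d
ETc = Kc × ET₀ = 1.28 × 3.9213 = 5.0193 mm/d
Over 7 days: 5.0193 × 7 = 35.135 mm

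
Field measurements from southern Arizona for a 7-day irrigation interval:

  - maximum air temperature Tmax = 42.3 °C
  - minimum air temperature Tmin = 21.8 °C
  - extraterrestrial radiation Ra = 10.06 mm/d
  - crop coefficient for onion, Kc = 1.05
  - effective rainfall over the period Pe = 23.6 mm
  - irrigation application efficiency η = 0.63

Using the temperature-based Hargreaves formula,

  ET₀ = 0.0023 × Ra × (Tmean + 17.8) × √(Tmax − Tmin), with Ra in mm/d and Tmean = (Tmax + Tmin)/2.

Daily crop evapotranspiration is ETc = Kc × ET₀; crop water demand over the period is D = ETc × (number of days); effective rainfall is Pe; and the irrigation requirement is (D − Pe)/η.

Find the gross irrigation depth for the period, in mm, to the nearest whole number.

Tmean = (42.3 + 21.8)/2 = 32.05 °C
ET₀ = 0.0023 × 10.06 × (32.05 + 17.8) × √20.5 = 0.0023 × 10.06 × 49.85 × 4.5277 = 5.2224 mm/d
ETc = Kc × ET₀ = 1.05 × 5.2224 = 5.4835 mm/d
Crop demand D = ETc × 7 d = 5.4835 × 7 = 38.385 mm
D − Pe = 38.385 − 23.6 = 14.785 mm
Gross irrigation = 14.785 / 0.63 = 23.468 mm

23 mm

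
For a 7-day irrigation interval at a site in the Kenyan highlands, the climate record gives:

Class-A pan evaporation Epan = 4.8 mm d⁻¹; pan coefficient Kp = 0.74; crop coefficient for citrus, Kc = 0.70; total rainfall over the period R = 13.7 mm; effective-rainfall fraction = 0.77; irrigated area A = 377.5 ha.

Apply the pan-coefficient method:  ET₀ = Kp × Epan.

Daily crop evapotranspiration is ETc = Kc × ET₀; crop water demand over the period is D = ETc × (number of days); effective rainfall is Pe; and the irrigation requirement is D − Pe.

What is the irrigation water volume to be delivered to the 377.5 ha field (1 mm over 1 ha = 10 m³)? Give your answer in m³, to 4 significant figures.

ET₀ = 0.74 × 4.8 = 3.5520 mm/d
ETc = Kc × ET₀ = 0.70 × 3.5520 = 2.4864 mm/d
Crop demand D = ETc × 7 d = 2.4864 × 7 = 17.405 mm
Pe = 0.77 × 13.7 = 10.549 mm
D − Pe = 17.405 − 10.549 = 6.856 mm
Volume = 6.856 mm × 377.5 ha × 10 = 25881.4 m³

25880 m³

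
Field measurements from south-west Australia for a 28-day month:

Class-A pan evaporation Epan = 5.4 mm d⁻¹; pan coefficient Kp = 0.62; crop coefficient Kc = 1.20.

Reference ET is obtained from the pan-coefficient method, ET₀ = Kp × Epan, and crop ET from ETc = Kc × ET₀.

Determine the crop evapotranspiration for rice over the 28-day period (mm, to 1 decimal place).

112.5 mm

ET₀ = 0.62 × 5.4 = 3.3480 mm/d
ETc = Kc × ET₀ = 1.20 × 3.3480 = 4.0176 mm/d
Over 28 days: 4.0176 × 28 = 112.493 mm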